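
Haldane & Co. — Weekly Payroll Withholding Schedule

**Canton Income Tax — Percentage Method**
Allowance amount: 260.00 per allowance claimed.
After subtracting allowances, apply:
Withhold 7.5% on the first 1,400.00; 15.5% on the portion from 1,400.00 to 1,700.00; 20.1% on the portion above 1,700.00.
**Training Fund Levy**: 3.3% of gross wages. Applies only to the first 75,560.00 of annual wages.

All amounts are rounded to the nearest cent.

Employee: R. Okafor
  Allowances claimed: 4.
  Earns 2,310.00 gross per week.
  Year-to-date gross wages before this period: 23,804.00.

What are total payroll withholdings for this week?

171.48

Canton Income Tax: taxable = 2,310.00 − 4×260.00 = 1,270.00
  7.5% × 1,270.00 = 95.25
Training Fund Levy: 3.3% × 2,310.00 = 76.23
Total: 95.25 + 76.23 = 171.48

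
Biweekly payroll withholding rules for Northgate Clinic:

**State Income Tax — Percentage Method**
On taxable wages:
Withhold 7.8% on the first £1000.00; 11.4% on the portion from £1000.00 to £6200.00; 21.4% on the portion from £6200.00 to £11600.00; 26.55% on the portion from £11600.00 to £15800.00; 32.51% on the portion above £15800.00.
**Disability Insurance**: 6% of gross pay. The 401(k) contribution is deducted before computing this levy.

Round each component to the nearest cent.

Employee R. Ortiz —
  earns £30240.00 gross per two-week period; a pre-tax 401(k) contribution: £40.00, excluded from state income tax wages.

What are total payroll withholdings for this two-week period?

State Income Tax: taxable = £30240.00 − £40.00 = £30200.00
  £2941.50 + 32.51% × (£30200.00 − £15800.00) = £2941.50 + 32.51% × £14400.00 = £7622.94
Disability Insurance: 6% × £30200.00 = £1812.00
Total: £7622.94 + £1812.00 = £9434.94

£9434.94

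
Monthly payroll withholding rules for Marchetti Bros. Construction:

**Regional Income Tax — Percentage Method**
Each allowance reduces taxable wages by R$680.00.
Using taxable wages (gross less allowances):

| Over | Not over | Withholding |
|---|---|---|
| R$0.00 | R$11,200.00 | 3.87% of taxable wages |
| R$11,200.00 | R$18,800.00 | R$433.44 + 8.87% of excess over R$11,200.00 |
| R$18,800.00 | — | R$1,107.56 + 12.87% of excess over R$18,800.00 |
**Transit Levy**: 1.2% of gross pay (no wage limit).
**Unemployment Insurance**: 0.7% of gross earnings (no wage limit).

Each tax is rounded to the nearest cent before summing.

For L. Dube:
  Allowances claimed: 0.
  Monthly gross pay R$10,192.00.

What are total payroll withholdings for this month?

Regional Income Tax: taxable = R$10,192.00
  3.87% × R$10,192.00 = R$394.43
Transit Levy: 1.2% × R$10,192.00 = R$122.30
Unemployment Insurance: 0.7% × R$10,192.00 = R$71.34
Total: R$394.43 + R$122.30 + R$71.34 = R$588.07

R$588.07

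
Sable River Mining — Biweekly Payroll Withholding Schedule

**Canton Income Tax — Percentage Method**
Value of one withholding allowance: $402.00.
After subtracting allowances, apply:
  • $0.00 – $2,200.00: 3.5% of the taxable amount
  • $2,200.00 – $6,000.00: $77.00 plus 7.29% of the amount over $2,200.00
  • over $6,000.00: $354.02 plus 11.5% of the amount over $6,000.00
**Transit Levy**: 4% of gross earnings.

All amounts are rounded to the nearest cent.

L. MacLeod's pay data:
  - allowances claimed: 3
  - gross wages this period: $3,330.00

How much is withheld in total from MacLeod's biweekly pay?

Canton Income Tax: taxable = $3,330.00 − 3×$402.00 = $2,124.00
  3.5% × $2,124.00 = $74.34
Transit Levy: 4% × $3,330.00 = $133.20
Total: $74.34 + $133.20 = $207.54

$207.54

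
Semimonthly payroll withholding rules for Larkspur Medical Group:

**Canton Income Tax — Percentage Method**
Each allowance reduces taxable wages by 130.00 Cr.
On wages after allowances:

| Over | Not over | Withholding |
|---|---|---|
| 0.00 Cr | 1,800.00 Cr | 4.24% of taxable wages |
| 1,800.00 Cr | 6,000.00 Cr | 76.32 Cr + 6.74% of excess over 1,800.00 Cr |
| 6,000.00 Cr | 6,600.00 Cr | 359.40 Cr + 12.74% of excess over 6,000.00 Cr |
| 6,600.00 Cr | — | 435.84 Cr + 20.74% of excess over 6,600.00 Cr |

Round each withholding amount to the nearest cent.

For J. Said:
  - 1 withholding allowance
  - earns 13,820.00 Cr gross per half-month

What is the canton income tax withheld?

1,906.31 Cr

Canton Income Tax: taxable = 13,820.00 Cr − 1×130.00 Cr = 13,690.00 Cr
  435.84 Cr + 20.74% × (13,690.00 Cr − 6,600.00 Cr) = 435.84 Cr + 20.74% × 7,090.00 Cr = 1,906.31 Cr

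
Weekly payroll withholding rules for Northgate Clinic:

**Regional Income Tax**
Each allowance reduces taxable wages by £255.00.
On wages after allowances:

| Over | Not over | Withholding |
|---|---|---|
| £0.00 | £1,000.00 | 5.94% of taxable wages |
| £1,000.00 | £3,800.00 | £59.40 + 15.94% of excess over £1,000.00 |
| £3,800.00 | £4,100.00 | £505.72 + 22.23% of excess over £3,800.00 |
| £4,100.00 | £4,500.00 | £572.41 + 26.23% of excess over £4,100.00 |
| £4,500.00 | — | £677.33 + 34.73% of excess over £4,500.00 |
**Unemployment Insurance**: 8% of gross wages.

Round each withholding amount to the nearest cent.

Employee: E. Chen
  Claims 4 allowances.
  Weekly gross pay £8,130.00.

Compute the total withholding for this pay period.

£2,234.18

Regional Income Tax: taxable = £8,130.00 − 4×£255.00 = £7,110.00
  £677.33 + 34.73% × (£7,110.00 − £4,500.00) = £677.33 + 34.73% × £2,610.00 = £1,583.78
Unemployment Insurance: 8% × £8,130.00 = £650.40
Total: £1,583.78 + £650.40 = £2,234.18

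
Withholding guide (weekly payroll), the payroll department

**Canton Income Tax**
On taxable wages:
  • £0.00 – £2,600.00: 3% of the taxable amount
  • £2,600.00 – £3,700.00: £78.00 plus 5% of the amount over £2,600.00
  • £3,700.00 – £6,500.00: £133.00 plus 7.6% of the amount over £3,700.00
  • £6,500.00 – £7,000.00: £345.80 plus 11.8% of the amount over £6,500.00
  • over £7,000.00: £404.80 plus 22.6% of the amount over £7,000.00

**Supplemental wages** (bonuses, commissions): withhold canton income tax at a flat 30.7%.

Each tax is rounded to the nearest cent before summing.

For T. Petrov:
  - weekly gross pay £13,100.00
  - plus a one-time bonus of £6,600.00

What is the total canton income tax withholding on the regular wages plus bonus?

£3,809.60

Canton Income Tax: taxable = £13,100.00
  £404.80 + 22.6% × (£13,100.00 − £7,000.00) = £404.80 + 22.6% × £6,100.00 = £1,783.40
Supplemental (30.7% flat on bonus): 30.7% × £6,600.00 = £2,026.20
Total canton income tax: £1,783.40 + £2,026.20 = £3,809.60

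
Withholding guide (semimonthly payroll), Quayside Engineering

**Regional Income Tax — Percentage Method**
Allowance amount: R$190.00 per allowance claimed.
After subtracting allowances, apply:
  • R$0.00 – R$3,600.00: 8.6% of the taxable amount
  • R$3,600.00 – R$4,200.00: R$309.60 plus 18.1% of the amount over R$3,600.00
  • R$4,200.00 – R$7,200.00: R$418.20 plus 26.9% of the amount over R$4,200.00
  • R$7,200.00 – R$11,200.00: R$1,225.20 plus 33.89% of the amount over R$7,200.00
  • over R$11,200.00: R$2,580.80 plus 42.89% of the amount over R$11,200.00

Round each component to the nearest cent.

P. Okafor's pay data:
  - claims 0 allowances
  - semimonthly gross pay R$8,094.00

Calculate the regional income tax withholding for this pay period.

Regional Income Tax: taxable = R$8,094.00
  R$1,225.20 + 33.89% × (R$8,094.00 − R$7,200.00) = R$1,225.20 + 33.89% × R$894.00 = R$1,528.18

R$1,528.18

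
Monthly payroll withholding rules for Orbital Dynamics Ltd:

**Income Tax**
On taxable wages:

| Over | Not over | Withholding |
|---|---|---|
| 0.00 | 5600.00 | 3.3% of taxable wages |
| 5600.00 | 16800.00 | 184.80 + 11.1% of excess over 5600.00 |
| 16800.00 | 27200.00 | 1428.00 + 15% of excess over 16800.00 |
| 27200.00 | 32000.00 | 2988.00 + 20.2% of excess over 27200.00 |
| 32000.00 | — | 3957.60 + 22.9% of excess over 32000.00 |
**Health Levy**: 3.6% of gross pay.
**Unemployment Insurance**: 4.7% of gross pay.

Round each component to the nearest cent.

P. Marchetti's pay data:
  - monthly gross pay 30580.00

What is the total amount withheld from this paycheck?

6208.90

Income Tax: taxable = 30580.00
  2988.00 + 20.2% × (30580.00 − 27200.00) = 2988.00 + 20.2% × 3380.00 = 3670.76
Health Levy: 3.6% × 30580.00 = 1100.88
Unemployment Insurance: 4.7% × 30580.00 = 1437.26
Total: 3670.76 + 1100.88 + 1437.26 = 6208.90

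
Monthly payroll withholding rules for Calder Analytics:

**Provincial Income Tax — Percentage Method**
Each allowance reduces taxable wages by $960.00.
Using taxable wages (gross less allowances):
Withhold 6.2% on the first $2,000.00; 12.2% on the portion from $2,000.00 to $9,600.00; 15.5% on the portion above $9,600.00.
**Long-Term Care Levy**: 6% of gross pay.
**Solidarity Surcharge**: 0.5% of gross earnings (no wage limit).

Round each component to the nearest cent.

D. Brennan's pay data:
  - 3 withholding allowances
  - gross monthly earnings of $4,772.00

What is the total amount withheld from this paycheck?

Provincial Income Tax: taxable = $4,772.00 − 3×$960.00 = $1,892.00
  6.2% × $1,892.00 = $117.30
Long-Term Care Levy: 6% × $4,772.00 = $286.32
Solidarity Surcharge: 0.5% × $4,772.00 = $23.86
Total: $117.30 + $286.32 + $23.86 = $427.48

$427.48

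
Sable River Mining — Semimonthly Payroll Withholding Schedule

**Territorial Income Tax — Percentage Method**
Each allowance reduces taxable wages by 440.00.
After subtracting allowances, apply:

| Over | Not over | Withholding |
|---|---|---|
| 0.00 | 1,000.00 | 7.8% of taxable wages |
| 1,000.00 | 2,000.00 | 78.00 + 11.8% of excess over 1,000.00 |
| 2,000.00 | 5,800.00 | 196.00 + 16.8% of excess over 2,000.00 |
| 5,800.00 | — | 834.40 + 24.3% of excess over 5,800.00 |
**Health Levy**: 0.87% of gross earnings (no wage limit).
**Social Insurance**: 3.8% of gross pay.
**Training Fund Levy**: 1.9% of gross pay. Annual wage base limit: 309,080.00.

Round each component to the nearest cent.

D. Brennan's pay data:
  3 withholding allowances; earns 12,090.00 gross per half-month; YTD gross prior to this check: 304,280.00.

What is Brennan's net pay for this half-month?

Territorial Income Tax: taxable = 12,090.00 − 3×440.00 = 10,770.00
  834.40 + 24.3% × (10,770.00 − 5,800.00) = 834.40 + 24.3% × 4,970.00 = 2,042.11
Health Levy: 0.87% × 12,090.00 = 105.18
Social Insurance: 3.8% × 12,090.00 = 459.42
Training Fund Levy: cap 309,080.00 − YTD 304,280.00 = 4,800.00 subject; 1.9% × 4,800.00 = 91.20
Total withheld: 2,042.11 + 105.18 + 459.42 + 91.20 = 2,697.91
Net pay: 12,090.00 − 2,697.91 = 9,392.09

9,392.09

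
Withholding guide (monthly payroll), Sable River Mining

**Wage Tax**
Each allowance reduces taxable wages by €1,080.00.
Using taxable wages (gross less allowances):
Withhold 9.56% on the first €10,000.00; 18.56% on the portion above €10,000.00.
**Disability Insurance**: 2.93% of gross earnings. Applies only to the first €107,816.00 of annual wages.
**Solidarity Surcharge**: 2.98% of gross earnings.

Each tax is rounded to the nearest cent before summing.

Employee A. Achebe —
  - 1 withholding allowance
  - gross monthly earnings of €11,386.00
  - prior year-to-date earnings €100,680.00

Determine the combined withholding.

Wage Tax: taxable = €11,386.00 − 1×€1,080.00 = €10,306.00
  €956.00 + 18.56% × (€10,306.00 − €10,000.00) = €956.00 + 18.56% × €306.00 = €1,012.79
Disability Insurance: cap €107,816.00 − YTD €100,680.00 = €7,136.00 subject; 2.93% × €7,136.00 = €209.08
Solidarity Surcharge: 2.98% × €11,386.00 = €339.30
Total: €1,012.79 + €209.08 + €339.30 = €1,561.17

€1,561.17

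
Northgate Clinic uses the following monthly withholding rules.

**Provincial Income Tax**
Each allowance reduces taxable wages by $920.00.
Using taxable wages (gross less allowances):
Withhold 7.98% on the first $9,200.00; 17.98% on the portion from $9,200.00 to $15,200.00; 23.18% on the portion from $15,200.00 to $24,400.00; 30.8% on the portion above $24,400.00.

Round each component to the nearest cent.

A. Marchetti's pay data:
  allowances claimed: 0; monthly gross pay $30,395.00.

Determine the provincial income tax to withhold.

Provincial Income Tax: taxable = $30,395.00
  $3,945.52 + 30.8% × ($30,395.00 − $24,400.00) = $3,945.52 + 30.8% × $5,995.00 = $5,791.98

$5,791.98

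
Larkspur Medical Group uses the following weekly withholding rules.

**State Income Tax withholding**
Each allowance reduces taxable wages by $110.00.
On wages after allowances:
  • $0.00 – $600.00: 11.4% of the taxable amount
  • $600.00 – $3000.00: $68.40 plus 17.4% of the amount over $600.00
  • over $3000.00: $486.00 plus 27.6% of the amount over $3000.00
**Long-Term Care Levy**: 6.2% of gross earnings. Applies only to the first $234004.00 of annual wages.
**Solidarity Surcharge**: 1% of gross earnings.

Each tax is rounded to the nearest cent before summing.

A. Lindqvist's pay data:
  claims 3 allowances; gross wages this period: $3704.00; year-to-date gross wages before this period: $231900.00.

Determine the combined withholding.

$756.71

State Income Tax: taxable = $3704.00 − 3×$110.00 = $3374.00
  $486.00 + 27.6% × ($3374.00 − $3000.00) = $486.00 + 27.6% × $374.00 = $589.22
Long-Term Care Levy: cap $234004.00 − YTD $231900.00 = $2104.00 subject; 6.2% × $2104.00 = $130.45
Solidarity Surcharge: 1% × $3704.00 = $37.04
Total: $589.22 + $130.45 + $37.04 = $756.71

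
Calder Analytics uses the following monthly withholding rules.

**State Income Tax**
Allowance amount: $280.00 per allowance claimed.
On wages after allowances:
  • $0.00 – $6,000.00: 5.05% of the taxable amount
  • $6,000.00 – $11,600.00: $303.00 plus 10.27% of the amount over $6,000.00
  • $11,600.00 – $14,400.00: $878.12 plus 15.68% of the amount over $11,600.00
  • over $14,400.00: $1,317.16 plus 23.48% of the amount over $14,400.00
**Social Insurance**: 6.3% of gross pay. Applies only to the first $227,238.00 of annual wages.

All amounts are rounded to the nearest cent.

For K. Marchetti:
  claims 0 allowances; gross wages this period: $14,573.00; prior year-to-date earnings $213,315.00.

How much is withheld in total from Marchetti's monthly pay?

State Income Tax: taxable = $14,573.00
  $1,317.16 + 23.48% × ($14,573.00 − $14,400.00) = $1,317.16 + 23.48% × $173.00 = $1,357.78
Social Insurance: cap $227,238.00 − YTD $213,315.00 = $13,923.00 subject; 6.3% × $13,923.00 = $877.15
Total: $1,357.78 + $877.15 = $2,234.93

$2,234.93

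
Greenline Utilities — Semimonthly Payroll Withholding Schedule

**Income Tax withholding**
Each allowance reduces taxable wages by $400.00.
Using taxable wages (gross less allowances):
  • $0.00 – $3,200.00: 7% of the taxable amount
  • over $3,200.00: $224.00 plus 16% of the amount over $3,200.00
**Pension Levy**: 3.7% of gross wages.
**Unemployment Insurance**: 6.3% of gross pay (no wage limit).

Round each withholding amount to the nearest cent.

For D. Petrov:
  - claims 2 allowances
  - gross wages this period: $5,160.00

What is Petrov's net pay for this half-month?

$4,234.40

Income Tax: taxable = $5,160.00 − 2×$400.00 = $4,360.00
  $224.00 + 16% × ($4,360.00 − $3,200.00) = $224.00 + 16% × $1,160.00 = $409.60
Pension Levy: 3.7% × $5,160.00 = $190.92
Unemployment Insurance: 6.3% × $5,160.00 = $325.08
Total withheld: $409.60 + $190.92 + $325.08 = $925.60
Net pay: $5,160.00 − $925.60 = $4,234.40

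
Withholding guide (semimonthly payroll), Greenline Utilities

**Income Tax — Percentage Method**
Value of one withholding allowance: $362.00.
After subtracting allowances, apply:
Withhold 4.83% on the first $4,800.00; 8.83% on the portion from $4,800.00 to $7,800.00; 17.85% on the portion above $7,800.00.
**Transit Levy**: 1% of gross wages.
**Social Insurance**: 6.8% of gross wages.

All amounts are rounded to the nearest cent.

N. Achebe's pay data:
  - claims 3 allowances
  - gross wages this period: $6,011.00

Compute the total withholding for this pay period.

Income Tax: taxable = $6,011.00 − 3×$362.00 = $4,925.00
  $231.84 + 8.83% × ($4,925.00 − $4,800.00) = $231.84 + 8.83% × $125.00 = $242.88
Transit Levy: 1% × $6,011.00 = $60.11
Social Insurance: 6.8% × $6,011.00 = $408.75
Total: $242.88 + $60.11 + $408.75 = $711.74

$711.74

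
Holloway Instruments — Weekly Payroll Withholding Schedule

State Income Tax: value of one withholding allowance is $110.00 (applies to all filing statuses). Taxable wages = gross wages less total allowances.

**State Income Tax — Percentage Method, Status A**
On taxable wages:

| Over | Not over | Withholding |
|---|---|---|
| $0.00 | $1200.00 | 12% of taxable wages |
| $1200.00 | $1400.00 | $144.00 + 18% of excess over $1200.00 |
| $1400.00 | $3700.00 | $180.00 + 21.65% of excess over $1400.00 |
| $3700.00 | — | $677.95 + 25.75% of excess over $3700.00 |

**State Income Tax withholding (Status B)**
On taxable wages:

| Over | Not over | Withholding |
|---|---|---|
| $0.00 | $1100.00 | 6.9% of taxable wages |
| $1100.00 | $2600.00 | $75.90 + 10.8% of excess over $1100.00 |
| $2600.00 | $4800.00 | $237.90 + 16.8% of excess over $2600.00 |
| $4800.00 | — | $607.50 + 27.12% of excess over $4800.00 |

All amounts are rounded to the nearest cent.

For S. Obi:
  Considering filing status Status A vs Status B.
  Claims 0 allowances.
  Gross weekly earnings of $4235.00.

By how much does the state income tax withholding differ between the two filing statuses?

State Income Tax (Status A): taxable = $4235.00
  $677.95 + 25.75% × ($4235.00 − $3700.00) = $677.95 + 25.75% × $535.00 = $815.71
State Income Tax (Status B): taxable = $4235.00
  $237.90 + 16.8% × ($4235.00 − $2600.00) = $237.90 + 16.8% × $1635.00 = $512.58
Difference: |$815.71 − $512.58| = $303.13 (higher under Status A)

$303.13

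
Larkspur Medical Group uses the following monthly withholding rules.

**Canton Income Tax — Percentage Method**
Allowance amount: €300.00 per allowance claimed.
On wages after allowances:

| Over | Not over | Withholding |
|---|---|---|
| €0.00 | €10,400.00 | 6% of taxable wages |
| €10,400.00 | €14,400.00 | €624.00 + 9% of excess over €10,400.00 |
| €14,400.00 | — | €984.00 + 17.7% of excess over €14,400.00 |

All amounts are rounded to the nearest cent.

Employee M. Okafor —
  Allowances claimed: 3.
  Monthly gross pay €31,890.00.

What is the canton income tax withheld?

Canton Income Tax: taxable = €31,890.00 − 3×€300.00 = €30,990.00
  €984.00 + 17.7% × (€30,990.00 − €14,400.00) = €984.00 + 17.7% × €16,590.00 = €3,920.43

€3,920.43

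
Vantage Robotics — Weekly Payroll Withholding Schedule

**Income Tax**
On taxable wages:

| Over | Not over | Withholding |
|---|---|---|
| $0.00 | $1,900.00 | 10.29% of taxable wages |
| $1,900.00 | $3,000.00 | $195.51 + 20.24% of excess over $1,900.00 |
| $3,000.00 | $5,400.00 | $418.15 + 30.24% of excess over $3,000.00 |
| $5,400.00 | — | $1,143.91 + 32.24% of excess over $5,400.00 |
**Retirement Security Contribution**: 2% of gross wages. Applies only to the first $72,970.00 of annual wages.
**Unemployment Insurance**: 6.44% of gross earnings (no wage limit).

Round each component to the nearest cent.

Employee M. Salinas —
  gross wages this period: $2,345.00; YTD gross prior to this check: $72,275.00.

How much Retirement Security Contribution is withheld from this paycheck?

$13.90

Retirement Security Contribution: cap $72,970.00 − YTD $72,275.00 = $695.00 subject; 2% × $695.00 = $13.90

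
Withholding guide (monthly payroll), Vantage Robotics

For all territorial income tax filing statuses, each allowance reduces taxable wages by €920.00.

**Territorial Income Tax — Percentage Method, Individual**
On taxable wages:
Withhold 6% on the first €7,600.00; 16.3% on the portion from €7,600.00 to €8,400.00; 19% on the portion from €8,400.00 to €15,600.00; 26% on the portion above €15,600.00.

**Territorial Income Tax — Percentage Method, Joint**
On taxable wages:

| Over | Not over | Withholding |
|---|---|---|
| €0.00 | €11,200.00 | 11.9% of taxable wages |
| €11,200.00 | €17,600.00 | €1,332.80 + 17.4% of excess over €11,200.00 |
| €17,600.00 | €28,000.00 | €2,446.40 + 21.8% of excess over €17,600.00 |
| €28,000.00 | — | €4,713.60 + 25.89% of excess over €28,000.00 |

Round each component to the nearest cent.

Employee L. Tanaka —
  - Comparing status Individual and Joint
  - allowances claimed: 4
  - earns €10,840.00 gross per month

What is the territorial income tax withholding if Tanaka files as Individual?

€429.60

Territorial Income Tax (Individual): taxable = €10,840.00 − 4×€920.00 = €7,160.00
  6% × €7,160.00 = €429.60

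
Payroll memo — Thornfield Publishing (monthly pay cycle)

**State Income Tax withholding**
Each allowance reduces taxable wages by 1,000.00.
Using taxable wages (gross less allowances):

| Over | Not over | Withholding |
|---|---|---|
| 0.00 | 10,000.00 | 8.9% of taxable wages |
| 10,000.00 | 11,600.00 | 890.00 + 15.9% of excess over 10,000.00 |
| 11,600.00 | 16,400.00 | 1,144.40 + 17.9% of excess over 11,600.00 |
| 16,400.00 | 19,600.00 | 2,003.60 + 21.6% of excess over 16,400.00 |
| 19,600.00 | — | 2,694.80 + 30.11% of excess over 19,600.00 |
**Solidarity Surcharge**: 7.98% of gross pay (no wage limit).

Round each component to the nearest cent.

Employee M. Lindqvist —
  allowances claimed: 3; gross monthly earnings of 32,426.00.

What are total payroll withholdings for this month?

8,241.00

State Income Tax: taxable = 32,426.00 − 3×1,000.00 = 29,426.00
  2,694.80 + 30.11% × (29,426.00 − 19,600.00) = 2,694.80 + 30.11% × 9,826.00 = 5,653.41
Solidarity Surcharge: 7.98% × 32,426.00 = 2,587.59
Total: 5,653.41 + 2,587.59 = 8,241.00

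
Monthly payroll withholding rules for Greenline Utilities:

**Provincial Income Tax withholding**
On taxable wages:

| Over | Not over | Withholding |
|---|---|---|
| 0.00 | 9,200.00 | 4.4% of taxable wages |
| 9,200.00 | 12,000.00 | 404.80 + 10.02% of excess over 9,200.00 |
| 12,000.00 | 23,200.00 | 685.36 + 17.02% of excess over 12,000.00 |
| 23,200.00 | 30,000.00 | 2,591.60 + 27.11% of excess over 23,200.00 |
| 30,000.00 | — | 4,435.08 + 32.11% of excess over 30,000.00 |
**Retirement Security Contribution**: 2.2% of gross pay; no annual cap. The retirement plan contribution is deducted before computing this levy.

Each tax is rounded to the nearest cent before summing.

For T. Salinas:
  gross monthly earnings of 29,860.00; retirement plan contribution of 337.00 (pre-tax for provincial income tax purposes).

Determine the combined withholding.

Provincial Income Tax: taxable = 29,860.00 − 337.00 = 29,523.00
  2,591.60 + 27.11% × (29,523.00 − 23,200.00) = 2,591.60 + 27.11% × 6,323.00 = 4,305.77
Retirement Security Contribution: 2.2% × 29,523.00 = 649.51
Total: 4,305.77 + 649.51 = 4,955.28

4,955.28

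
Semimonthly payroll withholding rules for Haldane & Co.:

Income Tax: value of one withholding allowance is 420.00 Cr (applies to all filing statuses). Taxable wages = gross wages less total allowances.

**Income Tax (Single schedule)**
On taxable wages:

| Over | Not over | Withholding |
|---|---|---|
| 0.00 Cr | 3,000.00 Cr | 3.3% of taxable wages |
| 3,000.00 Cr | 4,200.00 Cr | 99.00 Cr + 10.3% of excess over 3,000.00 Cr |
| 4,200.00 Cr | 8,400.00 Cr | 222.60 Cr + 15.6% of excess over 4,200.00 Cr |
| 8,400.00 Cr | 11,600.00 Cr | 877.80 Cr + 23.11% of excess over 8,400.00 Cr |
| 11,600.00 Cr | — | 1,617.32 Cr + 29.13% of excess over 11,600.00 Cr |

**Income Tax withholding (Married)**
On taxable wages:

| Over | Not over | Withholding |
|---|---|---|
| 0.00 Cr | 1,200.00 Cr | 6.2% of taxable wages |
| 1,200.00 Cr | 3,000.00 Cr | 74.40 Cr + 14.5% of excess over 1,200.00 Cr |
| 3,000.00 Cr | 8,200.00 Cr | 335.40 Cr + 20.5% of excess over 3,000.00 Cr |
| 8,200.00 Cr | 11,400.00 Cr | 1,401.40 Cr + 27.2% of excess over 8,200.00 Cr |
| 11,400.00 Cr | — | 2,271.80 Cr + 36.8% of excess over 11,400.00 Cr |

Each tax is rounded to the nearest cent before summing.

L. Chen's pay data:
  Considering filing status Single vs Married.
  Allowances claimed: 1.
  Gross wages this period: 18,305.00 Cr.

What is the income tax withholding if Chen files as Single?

Income Tax (Single): taxable = 18,305.00 Cr − 1×420.00 Cr = 17,885.00 Cr
  1,617.32 Cr + 29.13% × (17,885.00 Cr − 11,600.00 Cr) = 1,617.32 Cr + 29.13% × 6,285.00 Cr = 3,448.14 Cr

3,448.14 Cr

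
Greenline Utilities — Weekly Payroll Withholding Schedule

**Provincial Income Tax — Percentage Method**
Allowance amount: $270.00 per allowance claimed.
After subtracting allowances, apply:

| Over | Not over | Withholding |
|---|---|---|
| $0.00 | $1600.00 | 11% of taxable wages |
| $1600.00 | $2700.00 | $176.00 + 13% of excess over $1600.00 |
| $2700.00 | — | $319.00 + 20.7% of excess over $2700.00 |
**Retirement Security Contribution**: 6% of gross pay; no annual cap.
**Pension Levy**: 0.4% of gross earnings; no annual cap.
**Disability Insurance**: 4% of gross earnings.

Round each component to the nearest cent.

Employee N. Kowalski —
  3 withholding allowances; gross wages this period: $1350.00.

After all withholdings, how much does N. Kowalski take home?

Provincial Income Tax: taxable = $1350.00 − 3×$270.00 = $540.00
  11% × $540.00 = $59.40
Retirement Security Contribution: 6% × $1350.00 = $81.00
Pension Levy: 0.4% × $1350.00 = $5.40
Disability Insurance: 4% × $1350.00 = $54.00
Total withheld: $59.40 + $81.00 + $5.40 + $54.00 = $199.80
Net pay: $1350.00 − $199.80 = $1150.20

$1150.20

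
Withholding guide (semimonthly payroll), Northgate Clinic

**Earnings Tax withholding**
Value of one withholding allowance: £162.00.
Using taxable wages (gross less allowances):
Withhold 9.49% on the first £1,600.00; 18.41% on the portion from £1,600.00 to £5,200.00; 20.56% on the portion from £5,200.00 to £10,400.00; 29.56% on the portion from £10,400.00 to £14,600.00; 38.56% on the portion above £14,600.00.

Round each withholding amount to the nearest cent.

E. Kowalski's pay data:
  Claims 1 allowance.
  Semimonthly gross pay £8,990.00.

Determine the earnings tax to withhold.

Earnings Tax: taxable = £8,990.00 − 1×£162.00 = £8,828.00
  £814.60 + 20.56% × (£8,828.00 − £5,200.00) = £814.60 + 20.56% × £3,628.00 = £1,560.52

£1,560.52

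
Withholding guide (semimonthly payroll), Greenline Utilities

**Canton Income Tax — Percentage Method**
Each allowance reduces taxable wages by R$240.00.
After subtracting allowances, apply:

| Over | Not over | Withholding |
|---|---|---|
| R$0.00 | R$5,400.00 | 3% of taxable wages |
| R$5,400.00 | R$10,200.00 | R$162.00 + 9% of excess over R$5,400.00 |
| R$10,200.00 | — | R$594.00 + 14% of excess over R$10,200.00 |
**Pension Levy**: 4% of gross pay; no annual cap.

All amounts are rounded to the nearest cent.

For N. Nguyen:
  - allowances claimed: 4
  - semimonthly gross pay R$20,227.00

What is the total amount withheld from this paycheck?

Canton Income Tax: taxable = R$20,227.00 − 4×R$240.00 = R$19,267.00
  R$594.00 + 14% × (R$19,267.00 − R$10,200.00) = R$594.00 + 14% × R$9,067.00 = R$1,863.38
Pension Levy: 4% × R$20,227.00 = R$809.08
Total: R$1,863.38 + R$809.08 = R$2,672.46

R$2,672.46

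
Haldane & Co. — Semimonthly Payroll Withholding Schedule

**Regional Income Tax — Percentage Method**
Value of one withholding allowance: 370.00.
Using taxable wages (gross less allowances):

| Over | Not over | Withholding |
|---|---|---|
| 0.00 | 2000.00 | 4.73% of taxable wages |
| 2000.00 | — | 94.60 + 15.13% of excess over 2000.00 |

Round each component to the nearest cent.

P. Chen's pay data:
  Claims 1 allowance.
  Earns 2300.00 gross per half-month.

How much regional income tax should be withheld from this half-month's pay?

Regional Income Tax: taxable = 2300.00 − 1×370.00 = 1930.00
  4.73% × 1930.00 = 91.29

91.29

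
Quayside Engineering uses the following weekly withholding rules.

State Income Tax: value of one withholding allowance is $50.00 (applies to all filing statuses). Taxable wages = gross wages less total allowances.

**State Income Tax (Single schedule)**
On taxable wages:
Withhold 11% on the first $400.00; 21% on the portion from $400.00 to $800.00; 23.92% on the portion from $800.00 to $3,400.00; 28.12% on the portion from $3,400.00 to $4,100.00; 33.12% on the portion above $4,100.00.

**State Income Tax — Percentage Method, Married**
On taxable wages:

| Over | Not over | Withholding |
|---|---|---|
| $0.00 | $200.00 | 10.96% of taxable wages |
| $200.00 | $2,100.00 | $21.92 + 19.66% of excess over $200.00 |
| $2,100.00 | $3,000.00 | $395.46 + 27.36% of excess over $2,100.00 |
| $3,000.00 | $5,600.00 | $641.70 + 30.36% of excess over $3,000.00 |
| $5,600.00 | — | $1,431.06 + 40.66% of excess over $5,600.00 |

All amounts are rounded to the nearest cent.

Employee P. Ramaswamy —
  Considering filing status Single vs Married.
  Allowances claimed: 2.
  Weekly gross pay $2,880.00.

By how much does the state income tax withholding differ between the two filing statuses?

$20.11

State Income Tax (Single): taxable = $2,880.00 − 2×$50.00 = $2,780.00
  $128.00 + 23.92% × ($2,780.00 − $800.00) = $128.00 + 23.92% × $1,980.00 = $601.62
State Income Tax (Married): taxable = $2,880.00 − 2×$50.00 = $2,780.00
  $395.46 + 27.36% × ($2,780.00 − $2,100.00) = $395.46 + 27.36% × $680.00 = $581.51
Difference: |$601.62 − $581.51| = $20.11 (higher under Single)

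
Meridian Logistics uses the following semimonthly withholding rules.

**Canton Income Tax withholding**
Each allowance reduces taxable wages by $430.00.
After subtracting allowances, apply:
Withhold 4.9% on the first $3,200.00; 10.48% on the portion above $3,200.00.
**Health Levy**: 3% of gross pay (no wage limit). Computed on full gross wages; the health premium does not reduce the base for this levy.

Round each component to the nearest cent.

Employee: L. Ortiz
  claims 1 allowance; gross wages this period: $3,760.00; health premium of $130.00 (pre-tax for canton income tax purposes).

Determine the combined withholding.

$269.60

Canton Income Tax: taxable = $3,760.00 − $130.00 − 1×$430.00 = $3,200.00
  4.9% × $3,200.00 = $156.80
Health Levy: 3% × $3,760.00 = $112.80
Total: $156.80 + $112.80 = $269.60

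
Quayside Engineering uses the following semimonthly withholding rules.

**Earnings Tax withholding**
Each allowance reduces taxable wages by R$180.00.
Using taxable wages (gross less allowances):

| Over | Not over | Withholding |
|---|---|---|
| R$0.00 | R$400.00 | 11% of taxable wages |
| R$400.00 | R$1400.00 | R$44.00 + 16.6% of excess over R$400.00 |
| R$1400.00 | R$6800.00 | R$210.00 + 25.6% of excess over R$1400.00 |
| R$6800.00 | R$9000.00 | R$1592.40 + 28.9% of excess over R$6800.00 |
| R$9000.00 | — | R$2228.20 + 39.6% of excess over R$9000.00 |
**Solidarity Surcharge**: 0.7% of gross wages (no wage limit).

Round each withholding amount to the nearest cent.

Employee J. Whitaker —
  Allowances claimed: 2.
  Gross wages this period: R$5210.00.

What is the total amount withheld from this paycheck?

Earnings Tax: taxable = R$5210.00 − 2×R$180.00 = R$4850.00
  R$210.00 + 25.6% × (R$4850.00 − R$1400.00) = R$210.00 + 25.6% × R$3450.00 = R$1093.20
Solidarity Surcharge: 0.7% × R$5210.00 = R$36.47
Total: R$1093.20 + R$36.47 = R$1129.67

R$1129.67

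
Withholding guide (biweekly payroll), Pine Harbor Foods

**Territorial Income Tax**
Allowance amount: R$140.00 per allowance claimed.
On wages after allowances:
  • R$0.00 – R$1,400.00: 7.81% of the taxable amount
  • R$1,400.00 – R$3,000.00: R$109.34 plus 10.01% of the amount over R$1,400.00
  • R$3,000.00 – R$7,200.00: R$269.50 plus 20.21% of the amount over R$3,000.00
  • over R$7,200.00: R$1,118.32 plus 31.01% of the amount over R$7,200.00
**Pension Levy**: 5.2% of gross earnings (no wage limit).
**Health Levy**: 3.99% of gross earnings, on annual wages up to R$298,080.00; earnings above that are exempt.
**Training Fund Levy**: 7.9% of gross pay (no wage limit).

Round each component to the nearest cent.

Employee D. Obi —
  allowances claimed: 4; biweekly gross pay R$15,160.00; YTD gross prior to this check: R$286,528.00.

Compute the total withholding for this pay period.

R$5,859.94

Territorial Income Tax: taxable = R$15,160.00 − 4×R$140.00 = R$14,600.00
  R$1,118.32 + 31.01% × (R$14,600.00 − R$7,200.00) = R$1,118.32 + 31.01% × R$7,400.00 = R$3,413.06
Pension Levy: 5.2% × R$15,160.00 = R$788.32
Health Levy: cap R$298,080.00 − YTD R$286,528.00 = R$11,552.00 subject; 3.99% × R$11,552.00 = R$460.92
Training Fund Levy: 7.9% × R$15,160.00 = R$1,197.64
Total: R$3,413.06 + R$788.32 + R$460.92 + R$1,197.64 = R$5,859.94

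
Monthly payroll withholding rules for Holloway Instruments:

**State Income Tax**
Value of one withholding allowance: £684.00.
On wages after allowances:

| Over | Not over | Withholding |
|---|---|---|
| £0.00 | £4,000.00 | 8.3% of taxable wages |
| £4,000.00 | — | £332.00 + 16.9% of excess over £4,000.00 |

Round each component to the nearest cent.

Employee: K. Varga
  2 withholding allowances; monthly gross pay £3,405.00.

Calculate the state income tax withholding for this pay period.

State Income Tax: taxable = £3,405.00 − 2×£684.00 = £2,037.00
  8.3% × £2,037.00 = £169.07

£169.07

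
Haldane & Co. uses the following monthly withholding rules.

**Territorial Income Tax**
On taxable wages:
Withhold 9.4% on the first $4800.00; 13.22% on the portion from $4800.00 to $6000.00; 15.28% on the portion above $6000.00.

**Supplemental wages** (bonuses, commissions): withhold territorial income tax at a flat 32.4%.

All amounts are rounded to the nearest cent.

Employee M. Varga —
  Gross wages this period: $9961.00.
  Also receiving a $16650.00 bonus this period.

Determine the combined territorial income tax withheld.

Territorial Income Tax: taxable = $9961.00
  $609.84 + 15.28% × ($9961.00 − $6000.00) = $609.84 + 15.28% × $3961.00 = $1215.08
Supplemental (32.4% flat on bonus): 32.4% × $16650.00 = $5394.60
Total territorial income tax: $1215.08 + $5394.60 = $6609.68

$6609.68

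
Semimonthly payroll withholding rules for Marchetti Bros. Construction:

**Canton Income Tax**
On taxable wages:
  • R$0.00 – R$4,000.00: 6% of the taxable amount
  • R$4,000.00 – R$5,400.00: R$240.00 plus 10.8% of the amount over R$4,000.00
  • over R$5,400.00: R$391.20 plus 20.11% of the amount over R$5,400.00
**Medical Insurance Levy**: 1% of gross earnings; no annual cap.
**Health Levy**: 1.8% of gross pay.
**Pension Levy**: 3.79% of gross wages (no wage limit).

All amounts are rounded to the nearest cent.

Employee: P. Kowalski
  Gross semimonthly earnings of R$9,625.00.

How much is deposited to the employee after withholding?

Canton Income Tax: taxable = R$9,625.00
  R$391.20 + 20.11% × (R$9,625.00 − R$5,400.00) = R$391.20 + 20.11% × R$4,225.00 = R$1,240.85
Medical Insurance Levy: 1% × R$9,625.00 = R$96.25
Health Levy: 1.8% × R$9,625.00 = R$173.25
Pension Levy: 3.79% × R$9,625.00 = R$364.79
Total withheld: R$1,240.85 + R$96.25 + R$173.25 + R$364.79 = R$1,875.14
Net pay: R$9,625.00 − R$1,875.14 = R$7,749.86

R$7,749.86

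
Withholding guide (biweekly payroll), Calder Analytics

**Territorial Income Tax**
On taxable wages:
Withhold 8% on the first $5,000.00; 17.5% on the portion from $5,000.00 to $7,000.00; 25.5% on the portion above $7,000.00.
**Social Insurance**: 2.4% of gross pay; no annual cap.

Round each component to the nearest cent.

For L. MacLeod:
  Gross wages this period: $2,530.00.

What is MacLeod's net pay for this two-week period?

$2,266.88

Territorial Income Tax: taxable = $2,530.00
  8% × $2,530.00 = $202.40
Social Insurance: 2.4% × $2,530.00 = $60.72
Total withheld: $202.40 + $60.72 = $263.12
Net pay: $2,530.00 − $263.12 = $2,266.88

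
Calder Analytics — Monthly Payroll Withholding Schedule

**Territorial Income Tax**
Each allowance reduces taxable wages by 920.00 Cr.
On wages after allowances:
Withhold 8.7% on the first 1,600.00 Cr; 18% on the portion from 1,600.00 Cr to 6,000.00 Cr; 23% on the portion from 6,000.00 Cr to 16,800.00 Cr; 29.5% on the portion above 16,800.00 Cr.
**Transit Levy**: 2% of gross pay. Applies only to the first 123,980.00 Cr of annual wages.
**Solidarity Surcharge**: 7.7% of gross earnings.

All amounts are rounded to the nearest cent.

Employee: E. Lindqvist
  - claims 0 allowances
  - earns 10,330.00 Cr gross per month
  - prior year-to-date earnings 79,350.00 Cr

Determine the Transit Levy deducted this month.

206.60 Cr

Transit Levy: 2% × 10,330.00 Cr = 206.60 Cr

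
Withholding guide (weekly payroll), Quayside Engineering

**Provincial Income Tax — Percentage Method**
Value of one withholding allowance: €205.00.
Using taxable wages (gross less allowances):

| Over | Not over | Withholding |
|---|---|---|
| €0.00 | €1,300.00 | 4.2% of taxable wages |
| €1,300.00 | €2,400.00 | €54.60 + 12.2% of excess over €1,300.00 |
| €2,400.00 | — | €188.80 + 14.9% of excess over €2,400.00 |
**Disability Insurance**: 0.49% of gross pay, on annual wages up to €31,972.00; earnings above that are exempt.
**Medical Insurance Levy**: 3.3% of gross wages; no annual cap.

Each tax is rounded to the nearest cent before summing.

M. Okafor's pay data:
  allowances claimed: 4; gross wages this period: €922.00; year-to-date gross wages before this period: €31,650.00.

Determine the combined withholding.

Provincial Income Tax: taxable = €922.00 − 4×€205.00 = €102.00
  4.2% × €102.00 = €4.28
Disability Insurance: cap €31,972.00 − YTD €31,650.00 = €322.00 subject; 0.49% × €322.00 = €1.58
Medical Insurance Levy: 3.3% × €922.00 = €30.43
Total: €4.28 + €1.58 + €30.43 = €36.29

€36.29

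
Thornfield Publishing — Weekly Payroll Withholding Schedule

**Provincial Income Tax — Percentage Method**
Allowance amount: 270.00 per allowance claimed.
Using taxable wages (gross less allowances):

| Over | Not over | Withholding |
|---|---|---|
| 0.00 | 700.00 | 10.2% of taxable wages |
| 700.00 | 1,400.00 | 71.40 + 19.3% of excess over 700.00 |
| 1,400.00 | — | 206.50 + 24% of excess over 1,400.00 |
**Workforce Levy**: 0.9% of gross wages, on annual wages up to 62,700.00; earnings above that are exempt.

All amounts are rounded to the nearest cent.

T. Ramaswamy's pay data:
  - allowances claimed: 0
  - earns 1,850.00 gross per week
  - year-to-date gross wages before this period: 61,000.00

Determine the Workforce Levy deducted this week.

Workforce Levy: cap 62,700.00 − YTD 61,000.00 = 1,700.00 subject; 0.9% × 1,700.00 = 15.30

15.30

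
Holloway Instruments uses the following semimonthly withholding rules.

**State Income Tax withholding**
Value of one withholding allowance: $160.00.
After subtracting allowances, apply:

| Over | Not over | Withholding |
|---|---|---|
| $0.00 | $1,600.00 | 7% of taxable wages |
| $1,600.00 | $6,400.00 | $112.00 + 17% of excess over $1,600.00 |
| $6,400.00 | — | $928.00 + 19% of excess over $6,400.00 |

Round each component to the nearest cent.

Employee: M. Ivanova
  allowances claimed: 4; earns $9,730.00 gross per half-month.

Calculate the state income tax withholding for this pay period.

$1,439.10

State Income Tax: taxable = $9,730.00 − 4×$160.00 = $9,090.00
  $928.00 + 19% × ($9,090.00 − $6,400.00) = $928.00 + 19% × $2,690.00 = $1,439.10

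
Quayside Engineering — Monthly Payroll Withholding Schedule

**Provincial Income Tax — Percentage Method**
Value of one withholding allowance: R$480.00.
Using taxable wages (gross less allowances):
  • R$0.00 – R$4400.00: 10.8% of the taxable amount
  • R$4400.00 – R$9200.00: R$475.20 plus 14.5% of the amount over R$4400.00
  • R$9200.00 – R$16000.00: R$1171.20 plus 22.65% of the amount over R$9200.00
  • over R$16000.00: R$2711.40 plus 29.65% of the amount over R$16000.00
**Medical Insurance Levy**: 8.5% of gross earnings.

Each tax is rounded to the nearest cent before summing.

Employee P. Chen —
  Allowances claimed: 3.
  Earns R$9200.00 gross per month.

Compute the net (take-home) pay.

Provincial Income Tax: taxable = R$9200.00 − 3×R$480.00 = R$7760.00
  R$475.20 + 14.5% × (R$7760.00 − R$4400.00) = R$475.20 + 14.5% × R$3360.00 = R$962.40
Medical Insurance Levy: 8.5% × R$9200.00 = R$782.00
Total withheld: R$962.40 + R$782.00 = R$1744.40
Net pay: R$9200.00 − R$1744.40 = R$7455.60

R$7455.60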